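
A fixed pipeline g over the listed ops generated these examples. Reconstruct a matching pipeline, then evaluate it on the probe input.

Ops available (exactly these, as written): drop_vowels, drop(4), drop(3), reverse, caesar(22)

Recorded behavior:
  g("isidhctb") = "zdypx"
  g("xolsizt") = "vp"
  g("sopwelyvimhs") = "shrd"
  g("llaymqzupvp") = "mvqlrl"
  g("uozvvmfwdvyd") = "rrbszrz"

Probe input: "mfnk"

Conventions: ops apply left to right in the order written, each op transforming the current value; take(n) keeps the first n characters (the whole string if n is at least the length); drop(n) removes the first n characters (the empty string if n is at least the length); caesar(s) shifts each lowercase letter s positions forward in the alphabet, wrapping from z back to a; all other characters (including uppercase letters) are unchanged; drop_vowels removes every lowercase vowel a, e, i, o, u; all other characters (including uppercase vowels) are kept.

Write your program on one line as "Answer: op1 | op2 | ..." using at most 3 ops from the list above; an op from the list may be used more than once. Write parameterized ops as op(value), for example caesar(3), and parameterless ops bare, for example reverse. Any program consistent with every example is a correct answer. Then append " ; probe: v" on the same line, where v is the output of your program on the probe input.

drop(3) | caesar(22) | drop_vowels ; probe: "g"

Check, running the answer program on each example:
  "isidhctb" -> "dhctb" -> "zdypx" -> "zdypx"
  "xolsizt" -> "sizt" -> "oevp" -> "vp"
  "sopwelyvimhs" -> "welyvimhs" -> "sahureido" -> "shrd"
  "llaymqzupvp" -> "ymqzupvp" -> "uimvqlrl" -> "mvqlrl"
  "uozvvmfwdvyd" -> "vvmfwdvyd" -> "rribszruz" -> "rrbszrz"
  probe: "mfnk" -> "k" -> "g" -> "g"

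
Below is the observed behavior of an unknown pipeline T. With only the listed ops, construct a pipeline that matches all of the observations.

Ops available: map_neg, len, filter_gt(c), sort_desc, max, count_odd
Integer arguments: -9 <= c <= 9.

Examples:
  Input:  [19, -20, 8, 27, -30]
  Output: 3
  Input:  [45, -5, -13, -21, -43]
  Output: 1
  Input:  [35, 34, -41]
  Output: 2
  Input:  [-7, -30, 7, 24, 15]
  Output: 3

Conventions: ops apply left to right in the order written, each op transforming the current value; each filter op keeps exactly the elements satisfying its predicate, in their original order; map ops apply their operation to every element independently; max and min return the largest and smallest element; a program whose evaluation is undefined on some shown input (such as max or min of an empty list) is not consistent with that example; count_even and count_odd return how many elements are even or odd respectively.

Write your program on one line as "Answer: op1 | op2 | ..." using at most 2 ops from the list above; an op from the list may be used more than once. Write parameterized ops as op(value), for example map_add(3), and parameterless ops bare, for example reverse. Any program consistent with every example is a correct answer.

filter_gt(5) | len

Check, running the answer program on each example:
  [19, -20, 8, 27, -30] -> [19, 8, 27] -> 3
  [45, -5, -13, -21, -43] -> [45] -> 1
  [35, 34, -41] -> [35, 34] -> 2
  [-7, -30, 7, 24, 15] -> [7, 24, 15] -> 3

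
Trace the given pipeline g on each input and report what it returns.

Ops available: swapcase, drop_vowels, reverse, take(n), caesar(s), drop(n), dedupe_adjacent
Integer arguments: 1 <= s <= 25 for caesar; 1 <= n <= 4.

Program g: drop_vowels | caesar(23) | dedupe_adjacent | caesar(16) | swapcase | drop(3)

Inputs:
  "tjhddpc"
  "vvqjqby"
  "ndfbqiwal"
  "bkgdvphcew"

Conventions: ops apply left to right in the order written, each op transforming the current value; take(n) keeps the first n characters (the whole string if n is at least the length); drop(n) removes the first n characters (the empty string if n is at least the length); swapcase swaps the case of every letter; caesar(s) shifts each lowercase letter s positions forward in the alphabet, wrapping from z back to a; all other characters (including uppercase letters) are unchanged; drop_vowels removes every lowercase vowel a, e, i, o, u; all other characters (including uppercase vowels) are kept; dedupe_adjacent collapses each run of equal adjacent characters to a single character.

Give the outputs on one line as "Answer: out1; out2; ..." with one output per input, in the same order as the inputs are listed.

"QCP"; "DOL"; "ODJY"; "QICUPJ"

Execution, op by op:
  "tjhddpc" -> "tjhddpc" -> "qgeaamz" -> "qgeamz" -> "gwuqcp" -> "GWUQCP" -> "QCP"
  "vvqjqby" -> "vvqjqby" -> "ssngnyv" -> "sngnyv" -> "idwdol" -> "IDWDOL" -> "DOL"
  "ndfbqiwal" -> "ndfbqwl" -> "kacynti" -> "kacynti" -> "aqsodjy" -> "AQSODJY" -> "ODJY"
  "bkgdvphcew" -> "bkgdvphcw" -> "yhdasmezt" -> "yhdasmezt" -> "oxtqicupj" -> "OXTQICUPJ" -> "QICUPJ"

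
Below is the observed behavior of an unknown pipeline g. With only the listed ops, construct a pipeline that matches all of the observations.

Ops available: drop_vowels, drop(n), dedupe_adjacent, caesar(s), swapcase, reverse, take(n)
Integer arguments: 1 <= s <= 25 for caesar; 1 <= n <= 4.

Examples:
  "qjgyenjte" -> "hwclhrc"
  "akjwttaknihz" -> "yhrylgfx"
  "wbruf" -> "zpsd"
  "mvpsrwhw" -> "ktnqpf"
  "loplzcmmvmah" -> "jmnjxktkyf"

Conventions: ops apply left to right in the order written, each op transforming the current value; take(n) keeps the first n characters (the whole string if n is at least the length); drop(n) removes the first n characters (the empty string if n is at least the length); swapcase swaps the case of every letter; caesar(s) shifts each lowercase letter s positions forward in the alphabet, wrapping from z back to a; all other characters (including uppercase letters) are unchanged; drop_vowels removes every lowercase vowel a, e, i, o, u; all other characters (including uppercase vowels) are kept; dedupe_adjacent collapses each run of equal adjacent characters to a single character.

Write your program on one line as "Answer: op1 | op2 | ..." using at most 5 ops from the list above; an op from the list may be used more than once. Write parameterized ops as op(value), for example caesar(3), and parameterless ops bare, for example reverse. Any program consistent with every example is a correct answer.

caesar(18) | dedupe_adjacent | caesar(6) | drop_vowels

Check, running the answer program on each example:
  "qjgyenjte" -> "ibyqwfblw" -> "ibyqwfblw" -> "ohewclhrc" -> "hwclhrc"
  "akjwttaknihz" -> "scbollscfazr" -> "scbolscfazr" -> "yihuryilgfx" -> "yhrylgfx"
  "wbruf" -> "otjmx" -> "otjmx" -> "uzpsd" -> "zpsd"
  "mvpsrwhw" -> "enhkjozo" -> "enhkjozo" -> "ktnqpufu" -> "ktnqpf"
  "loplzcmmvmah" -> "dghdrueenesz" -> "dghdruenesz" -> "jmnjxaktkyf" -> "jmnjxktkyf"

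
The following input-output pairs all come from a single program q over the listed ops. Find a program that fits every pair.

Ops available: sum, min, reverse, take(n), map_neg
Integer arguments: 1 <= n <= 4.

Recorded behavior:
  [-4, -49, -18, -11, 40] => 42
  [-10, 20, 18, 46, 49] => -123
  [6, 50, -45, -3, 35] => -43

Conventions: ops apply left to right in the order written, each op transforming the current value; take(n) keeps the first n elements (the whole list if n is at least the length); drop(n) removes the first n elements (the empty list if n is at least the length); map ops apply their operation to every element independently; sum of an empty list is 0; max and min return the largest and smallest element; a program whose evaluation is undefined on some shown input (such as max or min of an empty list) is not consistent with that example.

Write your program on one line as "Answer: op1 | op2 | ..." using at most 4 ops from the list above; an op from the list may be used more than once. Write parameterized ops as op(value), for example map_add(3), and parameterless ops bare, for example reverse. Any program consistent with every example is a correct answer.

map_neg | reverse | sum

Check, running the answer program on each example:
  [-4, -49, -18, -11, 40] -> [4, 49, 18, 11, -40] -> [-40, 11, 18, 49, 4] -> 42
  [-10, 20, 18, 46, 49] -> [10, -20, -18, -46, -49] -> [-49, -46, -18, -20, 10] -> -123
  [6, 50, -45, -3, 35] -> [-6, -50, 45, 3, -35] -> [-35, 3, 45, -50, -6] -> -43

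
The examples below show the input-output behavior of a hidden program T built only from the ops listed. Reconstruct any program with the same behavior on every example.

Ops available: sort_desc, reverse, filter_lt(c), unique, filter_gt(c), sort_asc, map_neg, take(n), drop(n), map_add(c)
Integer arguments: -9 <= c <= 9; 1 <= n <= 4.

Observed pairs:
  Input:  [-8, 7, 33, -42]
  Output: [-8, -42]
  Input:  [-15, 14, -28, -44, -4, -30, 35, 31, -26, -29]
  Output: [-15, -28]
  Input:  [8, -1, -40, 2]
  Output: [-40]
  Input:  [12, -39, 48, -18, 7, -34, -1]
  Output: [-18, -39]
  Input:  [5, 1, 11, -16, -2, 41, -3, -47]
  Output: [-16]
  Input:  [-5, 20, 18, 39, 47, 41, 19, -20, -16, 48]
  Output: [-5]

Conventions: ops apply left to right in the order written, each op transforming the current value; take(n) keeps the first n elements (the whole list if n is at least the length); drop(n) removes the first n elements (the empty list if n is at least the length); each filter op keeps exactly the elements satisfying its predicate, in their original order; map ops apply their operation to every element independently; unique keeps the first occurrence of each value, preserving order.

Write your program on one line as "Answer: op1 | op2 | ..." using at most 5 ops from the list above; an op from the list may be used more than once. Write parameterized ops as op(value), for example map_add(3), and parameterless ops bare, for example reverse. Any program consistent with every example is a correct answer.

take(4) | sort_asc | sort_desc | filter_lt(-4) | take(2)

Check, running the answer program on each example:
  [-8, 7, 33, -42] -> [-8, 7, 33, -42] -> [-42, -8, 7, 33] -> [33, 7, -8, -42] -> [-8, -42] -> [-8, -42]
  [-15, 14, -28, -44, -4, -30, 35, 31, -26, -29] -> [-15, 14, -28, -44] -> [-44, -28, -15, 14] -> [14, -15, -28, -44] -> [-15, -28, -44] -> [-15, -28]
  [8, -1, -40, 2] -> [8, -1, -40, 2] -> [-40, -1, 2, 8] -> [8, 2, -1, -40] -> [-40] -> [-40]
  [12, -39, 48, -18, 7, -34, -1] -> [12, -39, 48, -18] -> [-39, -18, 12, 48] -> [48, 12, -18, -39] -> [-18, -39] -> [-18, -39]
  [5, 1, 11, -16, -2, 41, -3, -47] -> [5, 1, 11, -16] -> [-16, 1, 5, 11] -> [11, 5, 1, -16] -> [-16] -> [-16]
  [-5, 20, 18, 39, 47, 41, 19, -20, -16, 48] -> [-5, 20, 18, 39] -> [-5, 18, 20, 39] -> [39, 20, 18, -5] -> [-5] -> [-5]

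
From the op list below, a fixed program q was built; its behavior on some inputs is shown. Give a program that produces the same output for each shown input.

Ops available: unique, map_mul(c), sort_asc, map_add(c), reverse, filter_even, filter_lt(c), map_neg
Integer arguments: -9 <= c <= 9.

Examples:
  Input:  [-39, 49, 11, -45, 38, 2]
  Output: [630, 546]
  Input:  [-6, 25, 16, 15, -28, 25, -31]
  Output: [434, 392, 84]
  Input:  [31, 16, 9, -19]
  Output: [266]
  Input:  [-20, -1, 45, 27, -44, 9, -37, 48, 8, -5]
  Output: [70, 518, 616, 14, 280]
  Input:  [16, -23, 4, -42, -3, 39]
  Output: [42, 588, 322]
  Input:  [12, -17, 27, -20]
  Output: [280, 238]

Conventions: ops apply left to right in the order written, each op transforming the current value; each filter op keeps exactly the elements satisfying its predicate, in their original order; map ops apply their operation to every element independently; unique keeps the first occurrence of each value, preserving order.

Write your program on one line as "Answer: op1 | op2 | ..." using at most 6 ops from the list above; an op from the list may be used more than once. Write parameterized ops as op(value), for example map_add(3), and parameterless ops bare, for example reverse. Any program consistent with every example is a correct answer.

map_neg | reverse | map_mul(-2) | filter_lt(0) | map_mul(7) | map_neg

Check, running the answer program on each example:
  [-39, 49, 11, -45, 38, 2] -> [39, -49, -11, 45, -38, -2] -> [-2, -38, 45, -11, -49, 39] -> [4, 76, -90, 22, 98, -78] -> [-90, -78] -> [-630, -546] -> [630, 546]
  [-6, 25, 16, 15, -28, 25, -31] -> [6, -25, -16, -15, 28, -25, 31] -> [31, -25, 28, -15, -16, -25, 6] -> [-62, 50, -56, 30, 32, 50, -12] -> [-62, -56, -12] -> [-434, -392, -84] -> [434, 392, 84]
  [31, 16, 9, -19] -> [-31, -16, -9, 19] -> [19, -9, -16, -31] -> [-38, 18, 32, 62] -> [-38] -> [-266] -> [266]
  [-20, -1, 45, 27, -44, 9, -37, 48, 8, -5] -> [20, 1, -45, -27, 44, -9, 37, -48, -8, 5] -> [5, -8, -48, 37, -9, 44, -27, -45, 1, 20] -> [-10, 16, 96, -74, 18, -88, 54, 90, -2, -40] -> [-10, -74, -88, -2, -40] -> [-70, -518, -616, -14, -280] -> [70, 518, 616, 14, 280]
  [16, -23, 4, -42, -3, 39] -> [-16, 23, -4, 42, 3, -39] -> [-39, 3, 42, -4, 23, -16] -> [78, -6, -84, 8, -46, 32] -> [-6, -84, -46] -> [-42, -588, -322] -> [42, 588, 322]
  [12, -17, 27, -20] -> [-12, 17, -27, 20] -> [20, -27, 17, -12] -> [-40, 54, -34, 24] -> [-40, -34] -> [-280, -238] -> [280, 238]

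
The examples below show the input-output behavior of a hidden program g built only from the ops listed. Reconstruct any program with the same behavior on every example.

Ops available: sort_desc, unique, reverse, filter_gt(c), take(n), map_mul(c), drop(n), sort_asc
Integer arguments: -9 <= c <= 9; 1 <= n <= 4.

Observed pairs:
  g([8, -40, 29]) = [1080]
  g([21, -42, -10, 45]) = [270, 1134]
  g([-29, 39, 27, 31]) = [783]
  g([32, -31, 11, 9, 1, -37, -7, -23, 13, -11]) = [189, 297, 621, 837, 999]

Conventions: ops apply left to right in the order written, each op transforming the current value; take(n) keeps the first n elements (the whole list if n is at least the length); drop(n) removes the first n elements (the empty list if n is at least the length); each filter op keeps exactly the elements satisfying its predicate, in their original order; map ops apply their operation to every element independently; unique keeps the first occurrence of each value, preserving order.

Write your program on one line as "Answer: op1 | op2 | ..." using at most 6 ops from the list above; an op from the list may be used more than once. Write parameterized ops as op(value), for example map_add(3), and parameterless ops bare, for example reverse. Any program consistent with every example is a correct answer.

sort_asc | sort_desc | map_mul(-9) | filter_gt(-3) | map_mul(3)

Check, running the answer program on each example:
  [8, -40, 29] -> [-40, 8, 29] -> [29, 8, -40] -> [-261, -72, 360] -> [360] -> [1080]
  [21, -42, -10, 45] -> [-42, -10, 21, 45] -> [45, 21, -10, -42] -> [-405, -189, 90, 378] -> [90, 378] -> [270, 1134]
  [-29, 39, 27, 31] -> [-29, 27, 31, 39] -> [39, 31, 27, -29] -> [-351, -279, -243, 261] -> [261] -> [783]
  [32, -31, 11, 9, 1, -37, -7, -23, 13, -11] -> [-37, -31, -23, -11, -7, 1, 9, 11, 13, 32] -> [32, 13, 11, 9, 1, -7, -11, -23, -31, -37] -> [-288, -117, -99, -81, -9, 63, 99, 207, 279, 333] -> [63, 99, 207, 279, 333] -> [189, 297, 621, 837, 999]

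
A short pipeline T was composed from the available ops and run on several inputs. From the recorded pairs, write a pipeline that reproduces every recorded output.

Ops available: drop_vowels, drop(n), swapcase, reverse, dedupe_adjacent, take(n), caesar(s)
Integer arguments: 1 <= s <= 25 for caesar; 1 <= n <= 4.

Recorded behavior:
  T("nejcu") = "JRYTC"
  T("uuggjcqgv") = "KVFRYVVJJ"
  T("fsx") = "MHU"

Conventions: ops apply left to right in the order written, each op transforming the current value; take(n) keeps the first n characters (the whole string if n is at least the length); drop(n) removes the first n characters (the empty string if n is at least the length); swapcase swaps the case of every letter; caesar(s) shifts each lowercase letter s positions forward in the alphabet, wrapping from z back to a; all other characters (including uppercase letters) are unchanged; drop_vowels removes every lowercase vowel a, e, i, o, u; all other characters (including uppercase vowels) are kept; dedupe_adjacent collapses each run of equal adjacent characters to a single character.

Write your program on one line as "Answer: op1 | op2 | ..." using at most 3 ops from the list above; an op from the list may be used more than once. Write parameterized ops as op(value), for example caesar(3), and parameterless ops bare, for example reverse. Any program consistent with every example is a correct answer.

caesar(15) | swapcase | reverse

Check, running the answer program on each example:
  "nejcu" -> "ctyrj" -> "CTYRJ" -> "JRYTC"
  "uuggjcqgv" -> "jjvvyrfvk" -> "JJVVYRFVK" -> "KVFRYVVJJ"
  "fsx" -> "uhm" -> "UHM" -> "MHU"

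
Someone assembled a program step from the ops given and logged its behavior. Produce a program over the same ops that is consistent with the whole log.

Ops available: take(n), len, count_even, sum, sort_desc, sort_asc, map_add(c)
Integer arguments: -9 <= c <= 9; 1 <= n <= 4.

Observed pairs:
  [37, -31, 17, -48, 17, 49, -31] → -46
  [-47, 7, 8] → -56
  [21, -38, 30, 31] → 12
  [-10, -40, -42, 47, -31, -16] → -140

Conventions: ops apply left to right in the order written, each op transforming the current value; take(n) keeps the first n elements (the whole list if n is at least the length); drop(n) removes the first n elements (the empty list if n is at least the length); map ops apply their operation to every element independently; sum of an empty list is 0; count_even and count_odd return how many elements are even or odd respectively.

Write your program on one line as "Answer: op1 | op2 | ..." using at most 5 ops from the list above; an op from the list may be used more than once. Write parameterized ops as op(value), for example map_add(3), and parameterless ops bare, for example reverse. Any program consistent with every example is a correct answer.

sort_desc | map_add(-3) | map_add(-5) | sum

Check, running the answer program on each example:
  [37, -31, 17, -48, 17, 49, -31] -> [49, 37, 17, 17, -31, -31, -48] -> [46, 34, 14, 14, -34, -34, -51] -> [41, 29, 9, 9, -39, -39, -56] -> -46
  [-47, 7, 8] -> [8, 7, -47] -> [5, 4, -50] -> [0, -1, -55] -> -56
  [21, -38, 30, 31] -> [31, 30, 21, -38] -> [28, 27, 18, -41] -> [23, 22, 13, -46] -> 12
  [-10, -40, -42, 47, -31, -16] -> [47, -10, -16, -31, -40, -42] -> [44, -13, -19, -34, -43, -45] -> [39, -18, -24, -39, -48, -50] -> -140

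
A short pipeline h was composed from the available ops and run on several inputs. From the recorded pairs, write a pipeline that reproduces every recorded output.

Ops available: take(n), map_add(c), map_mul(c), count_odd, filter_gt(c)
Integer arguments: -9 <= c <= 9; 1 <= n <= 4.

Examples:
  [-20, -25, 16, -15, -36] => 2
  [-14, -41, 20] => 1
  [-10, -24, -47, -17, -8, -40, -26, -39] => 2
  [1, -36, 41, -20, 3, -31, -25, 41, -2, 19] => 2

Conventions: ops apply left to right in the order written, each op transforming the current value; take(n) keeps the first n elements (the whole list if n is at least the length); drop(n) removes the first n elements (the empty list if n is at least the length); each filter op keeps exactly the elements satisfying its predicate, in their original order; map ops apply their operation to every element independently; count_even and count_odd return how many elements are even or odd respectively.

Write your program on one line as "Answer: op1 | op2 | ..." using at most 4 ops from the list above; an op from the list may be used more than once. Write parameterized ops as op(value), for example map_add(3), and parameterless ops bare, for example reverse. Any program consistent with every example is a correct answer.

map_mul(-5) | take(4) | count_odd

Check, running the answer program on each example:
  [-20, -25, 16, -15, -36] -> [100, 125, -80, 75, 180] -> [100, 125, -80, 75] -> 2
  [-14, -41, 20] -> [70, 205, -100] -> [70, 205, -100] -> 1
  [-10, -24, -47, -17, -8, -40, -26, -39] -> [50, 120, 235, 85, 40, 200, 130, 195] -> [50, 120, 235, 85] -> 2
  [1, -36, 41, -20, 3, -31, -25, 41, -2, 19] -> [-5, 180, -205, 100, -15, 155, 125, -205, 10, -95] -> [-5, 180, -205, 100] -> 2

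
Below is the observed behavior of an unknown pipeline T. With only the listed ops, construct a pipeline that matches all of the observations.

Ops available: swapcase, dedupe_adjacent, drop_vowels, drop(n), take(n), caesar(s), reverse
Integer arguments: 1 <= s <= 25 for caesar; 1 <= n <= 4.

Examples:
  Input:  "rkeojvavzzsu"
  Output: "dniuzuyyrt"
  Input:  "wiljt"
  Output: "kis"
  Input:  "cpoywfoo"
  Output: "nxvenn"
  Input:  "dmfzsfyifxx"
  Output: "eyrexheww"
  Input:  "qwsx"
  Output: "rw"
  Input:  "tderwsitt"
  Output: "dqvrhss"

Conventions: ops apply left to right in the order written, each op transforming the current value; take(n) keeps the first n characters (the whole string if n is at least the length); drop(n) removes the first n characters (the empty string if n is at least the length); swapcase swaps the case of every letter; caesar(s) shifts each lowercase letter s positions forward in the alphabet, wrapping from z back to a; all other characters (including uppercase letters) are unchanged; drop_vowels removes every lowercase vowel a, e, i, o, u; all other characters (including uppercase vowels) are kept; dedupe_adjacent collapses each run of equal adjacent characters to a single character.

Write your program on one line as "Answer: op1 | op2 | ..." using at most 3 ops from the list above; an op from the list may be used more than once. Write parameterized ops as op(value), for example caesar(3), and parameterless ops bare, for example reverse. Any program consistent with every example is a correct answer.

drop(2) | caesar(25)

Check, running the answer program on each example:
  "rkeojvavzzsu" -> "eojvavzzsu" -> "dniuzuyyrt"
  "wiljt" -> "ljt" -> "kis"
  "cpoywfoo" -> "oywfoo" -> "nxvenn"
  "dmfzsfyifxx" -> "fzsfyifxx" -> "eyrexheww"
  "qwsx" -> "sx" -> "rw"
  "tderwsitt" -> "erwsitt" -> "dqvrhss"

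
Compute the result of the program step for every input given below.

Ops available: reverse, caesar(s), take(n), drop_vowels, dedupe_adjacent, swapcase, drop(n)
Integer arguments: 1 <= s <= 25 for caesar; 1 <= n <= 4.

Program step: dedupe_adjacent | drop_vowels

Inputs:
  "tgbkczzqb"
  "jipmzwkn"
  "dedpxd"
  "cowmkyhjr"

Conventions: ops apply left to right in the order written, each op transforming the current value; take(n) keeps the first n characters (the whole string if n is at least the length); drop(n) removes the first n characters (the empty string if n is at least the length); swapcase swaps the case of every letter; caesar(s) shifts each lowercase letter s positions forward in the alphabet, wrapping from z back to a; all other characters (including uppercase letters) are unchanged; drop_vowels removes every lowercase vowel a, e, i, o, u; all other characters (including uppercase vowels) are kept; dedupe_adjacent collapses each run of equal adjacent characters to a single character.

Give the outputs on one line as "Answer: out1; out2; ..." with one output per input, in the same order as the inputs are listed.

"tgbkczqb"; "jpmzwkn"; "ddpxd"; "cwmkyhjr"

Execution, op by op:
  "tgbkczzqb" -> "tgbkczqb" -> "tgbkczqb"
  "jipmzwkn" -> "jipmzwkn" -> "jpmzwkn"
  "dedpxd" -> "dedpxd" -> "ddpxd"
  "cowmkyhjr" -> "cowmkyhjr" -> "cwmkyhjr"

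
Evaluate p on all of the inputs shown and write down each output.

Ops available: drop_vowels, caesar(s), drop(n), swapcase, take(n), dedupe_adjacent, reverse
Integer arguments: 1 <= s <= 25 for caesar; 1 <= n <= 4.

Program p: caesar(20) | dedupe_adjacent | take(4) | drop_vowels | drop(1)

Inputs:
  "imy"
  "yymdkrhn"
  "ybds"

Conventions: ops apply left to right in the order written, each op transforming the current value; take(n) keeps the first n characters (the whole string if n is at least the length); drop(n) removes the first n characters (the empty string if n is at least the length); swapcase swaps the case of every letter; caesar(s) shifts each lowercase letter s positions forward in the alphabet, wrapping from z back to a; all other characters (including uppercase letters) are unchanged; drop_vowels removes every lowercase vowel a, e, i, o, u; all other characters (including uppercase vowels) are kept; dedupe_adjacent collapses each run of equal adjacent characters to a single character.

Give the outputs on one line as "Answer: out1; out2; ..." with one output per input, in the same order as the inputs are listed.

Execution, op by op:
  "imy" -> "cgs" -> "cgs" -> "cgs" -> "cgs" -> "gs"
  "yymdkrhn" -> "ssgxelbh" -> "sgxelbh" -> "sgxe" -> "sgx" -> "gx"
  "ybds" -> "svxm" -> "svxm" -> "svxm" -> "svxm" -> "vxm"

"gs"; "gx"; "vxm"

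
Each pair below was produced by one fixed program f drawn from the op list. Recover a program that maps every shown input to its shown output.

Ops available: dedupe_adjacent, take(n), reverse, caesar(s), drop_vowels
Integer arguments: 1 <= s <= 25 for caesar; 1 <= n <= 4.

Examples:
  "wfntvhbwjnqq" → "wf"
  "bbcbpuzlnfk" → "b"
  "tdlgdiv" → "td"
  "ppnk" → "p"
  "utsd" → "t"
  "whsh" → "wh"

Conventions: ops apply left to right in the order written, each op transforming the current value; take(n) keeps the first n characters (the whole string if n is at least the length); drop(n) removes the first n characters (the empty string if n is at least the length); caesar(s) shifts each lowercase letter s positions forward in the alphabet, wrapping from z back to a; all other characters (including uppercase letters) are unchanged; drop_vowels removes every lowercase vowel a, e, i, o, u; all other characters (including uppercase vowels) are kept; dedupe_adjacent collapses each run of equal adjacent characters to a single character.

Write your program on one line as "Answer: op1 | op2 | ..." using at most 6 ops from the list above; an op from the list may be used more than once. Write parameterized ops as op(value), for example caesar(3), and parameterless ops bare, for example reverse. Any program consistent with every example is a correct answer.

take(2) | drop_vowels | reverse | dedupe_adjacent | reverse

Check, running the answer program on each example:
  "wfntvhbwjnqq" -> "wf" -> "wf" -> "fw" -> "fw" -> "wf"
  "bbcbpuzlnfk" -> "bb" -> "bb" -> "bb" -> "b" -> "b"
  "tdlgdiv" -> "td" -> "td" -> "dt" -> "dt" -> "td"
  "ppnk" -> "pp" -> "pp" -> "pp" -> "p" -> "p"
  "utsd" -> "ut" -> "t" -> "t" -> "t" -> "t"
  "whsh" -> "wh" -> "wh" -> "hw" -> "hw" -> "wh"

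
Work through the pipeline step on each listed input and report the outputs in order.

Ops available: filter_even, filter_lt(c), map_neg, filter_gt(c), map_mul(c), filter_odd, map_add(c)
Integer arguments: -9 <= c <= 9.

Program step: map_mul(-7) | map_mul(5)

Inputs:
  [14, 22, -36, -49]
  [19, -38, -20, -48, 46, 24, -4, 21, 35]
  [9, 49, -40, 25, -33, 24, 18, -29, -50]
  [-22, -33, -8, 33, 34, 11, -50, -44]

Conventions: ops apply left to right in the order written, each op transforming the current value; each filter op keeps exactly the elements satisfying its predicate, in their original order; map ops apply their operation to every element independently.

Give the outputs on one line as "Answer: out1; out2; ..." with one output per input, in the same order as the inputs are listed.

Execution, op by op:
  [14, 22, -36, -49] -> [-98, -154, 252, 343] -> [-490, -770, 1260, 1715]
  [19, -38, -20, -48, 46, 24, -4, 21, 35] -> [-133, 266, 140, 336, -322, -168, 28, -147, -245] -> [-665, 1330, 700, 1680, -1610, -840, 140, -735, -1225]
  [9, 49, -40, 25, -33, 24, 18, -29, -50] -> [-63, -343, 280, -175, 231, -168, -126, 203, 350] -> [-315, -1715, 1400, -875, 1155, -840, -630, 1015, 1750]
  [-22, -33, -8, 33, 34, 11, -50, -44] -> [154, 231, 56, -231, -238, -77, 350, 308] -> [770, 1155, 280, -1155, -1190, -385, 1750, 1540]

[-490, -770, 1260, 1715]; [-665, 1330, 700, 1680, -1610, -840, 140, -735, -1225]; [-315, -1715, 1400, -875, 1155, -840, -630, 1015, 1750]; [770, 1155, 280, -1155, -1190, -385, 1750, 1540]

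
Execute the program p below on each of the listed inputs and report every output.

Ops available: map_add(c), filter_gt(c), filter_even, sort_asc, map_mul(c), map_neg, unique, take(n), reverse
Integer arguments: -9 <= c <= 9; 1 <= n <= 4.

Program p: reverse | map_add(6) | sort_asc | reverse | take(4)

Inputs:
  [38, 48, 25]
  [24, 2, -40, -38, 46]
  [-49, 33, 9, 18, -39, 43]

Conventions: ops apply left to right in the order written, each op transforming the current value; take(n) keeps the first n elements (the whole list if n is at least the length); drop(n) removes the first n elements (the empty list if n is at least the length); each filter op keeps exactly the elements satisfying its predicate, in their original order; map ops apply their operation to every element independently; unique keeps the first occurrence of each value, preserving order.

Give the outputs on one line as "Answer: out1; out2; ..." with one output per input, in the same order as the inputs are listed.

[54, 44, 31]; [52, 30, 8, -32]; [49, 39, 24, 15]

Execution, op by op:
  [38, 48, 25] -> [25, 48, 38] -> [31, 54, 44] -> [31, 44, 54] -> [54, 44, 31] -> [54, 44, 31]
  [24, 2, -40, -38, 46] -> [46, -38, -40, 2, 24] -> [52, -32, -34, 8, 30] -> [-34, -32, 8, 30, 52] -> [52, 30, 8, -32, -34] -> [52, 30, 8, -32]
  [-49, 33, 9, 18, -39, 43] -> [43, -39, 18, 9, 33, -49] -> [49, -33, 24, 15, 39, -43] -> [-43, -33, 15, 24, 39, 49] -> [49, 39, 24, 15, -33, -43] -> [49, 39, 24, 15]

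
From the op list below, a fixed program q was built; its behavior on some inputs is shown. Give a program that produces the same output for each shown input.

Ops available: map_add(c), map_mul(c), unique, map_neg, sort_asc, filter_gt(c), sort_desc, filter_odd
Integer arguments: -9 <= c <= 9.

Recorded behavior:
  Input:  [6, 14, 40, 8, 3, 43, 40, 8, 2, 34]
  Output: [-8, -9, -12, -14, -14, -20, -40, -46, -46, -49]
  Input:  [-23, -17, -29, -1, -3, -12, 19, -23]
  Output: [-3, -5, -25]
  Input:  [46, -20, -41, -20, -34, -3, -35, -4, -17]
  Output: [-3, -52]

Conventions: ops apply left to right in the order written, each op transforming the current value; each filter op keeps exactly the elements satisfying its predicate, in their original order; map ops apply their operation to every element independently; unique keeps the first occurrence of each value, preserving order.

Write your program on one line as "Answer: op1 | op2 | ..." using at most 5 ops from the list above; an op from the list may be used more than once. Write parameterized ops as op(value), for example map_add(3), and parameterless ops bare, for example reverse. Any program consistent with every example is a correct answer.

filter_gt(-4) | map_neg | map_add(2) | sort_desc | map_add(-8)

Check, running the answer program on each example:
  [6, 14, 40, 8, 3, 43, 40, 8, 2, 34] -> [6, 14, 40, 8, 3, 43, 40, 8, 2, 34] -> [-6, -14, -40, -8, -3, -43, -40, -8, -2, -34] -> [-4, -12, -38, -6, -1, -41, -38, -6, 0, -32] -> [0, -1, -4, -6, -6, -12, -32, -38, -38, -41] -> [-8, -9, -12, -14, -14, -20, -40, -46, -46, -49]
  [-23, -17, -29, -1, -3, -12, 19, -23] -> [-1, -3, 19] -> [1, 3, -19] -> [3, 5, -17] -> [5, 3, -17] -> [-3, -5, -25]
  [46, -20, -41, -20, -34, -3, -35, -4, -17] -> [46, -3] -> [-46, 3] -> [-44, 5] -> [5, -44] -> [-3, -52]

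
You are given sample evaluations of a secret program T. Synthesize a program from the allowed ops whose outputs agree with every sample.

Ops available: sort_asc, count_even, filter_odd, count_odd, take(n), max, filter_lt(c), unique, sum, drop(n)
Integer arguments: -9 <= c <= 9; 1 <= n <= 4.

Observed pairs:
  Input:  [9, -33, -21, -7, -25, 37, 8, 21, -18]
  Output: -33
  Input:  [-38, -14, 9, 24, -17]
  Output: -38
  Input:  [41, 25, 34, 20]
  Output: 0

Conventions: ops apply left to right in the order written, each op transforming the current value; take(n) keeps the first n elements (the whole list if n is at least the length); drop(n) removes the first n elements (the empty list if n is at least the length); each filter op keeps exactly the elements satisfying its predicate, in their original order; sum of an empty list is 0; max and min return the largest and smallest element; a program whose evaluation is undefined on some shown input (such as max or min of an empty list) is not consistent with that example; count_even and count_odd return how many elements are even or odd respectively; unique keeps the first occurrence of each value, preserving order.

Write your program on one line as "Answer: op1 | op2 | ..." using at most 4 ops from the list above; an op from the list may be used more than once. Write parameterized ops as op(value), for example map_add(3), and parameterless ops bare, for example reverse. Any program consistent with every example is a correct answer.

filter_lt(7) | take(1) | sum

Check, running the answer program on each example:
  [9, -33, -21, -7, -25, 37, 8, 21, -18] -> [-33, -21, -7, -25, -18] -> [-33] -> -33
  [-38, -14, 9, 24, -17] -> [-38, -14, -17] -> [-38] -> -38
  [41, 25, 34, 20] -> [] -> [] -> 0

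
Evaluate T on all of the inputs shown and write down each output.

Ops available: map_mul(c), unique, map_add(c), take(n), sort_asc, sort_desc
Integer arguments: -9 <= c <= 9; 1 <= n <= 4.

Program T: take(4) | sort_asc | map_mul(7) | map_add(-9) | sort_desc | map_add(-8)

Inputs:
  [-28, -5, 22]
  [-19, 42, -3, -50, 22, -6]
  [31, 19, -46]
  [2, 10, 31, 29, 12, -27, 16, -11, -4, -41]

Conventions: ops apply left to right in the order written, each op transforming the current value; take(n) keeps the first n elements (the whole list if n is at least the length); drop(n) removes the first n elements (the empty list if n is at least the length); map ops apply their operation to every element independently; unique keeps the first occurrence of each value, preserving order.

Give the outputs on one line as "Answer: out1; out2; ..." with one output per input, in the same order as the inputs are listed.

Execution, op by op:
  [-28, -5, 22] -> [-28, -5, 22] -> [-28, -5, 22] -> [-196, -35, 154] -> [-205, -44, 145] -> [145, -44, -205] -> [137, -52, -213]
  [-19, 42, -3, -50, 22, -6] -> [-19, 42, -3, -50] -> [-50, -19, -3, 42] -> [-350, -133, -21, 294] -> [-359, -142, -30, 285] -> [285, -30, -142, -359] -> [277, -38, -150, -367]
  [31, 19, -46] -> [31, 19, -46] -> [-46, 19, 31] -> [-322, 133, 217] -> [-331, 124, 208] -> [208, 124, -331] -> [200, 116, -339]
  [2, 10, 31, 29, 12, -27, 16, -11, -4, -41] -> [2, 10, 31, 29] -> [2, 10, 29, 31] -> [14, 70, 203, 217] -> [5, 61, 194, 208] -> [208, 194, 61, 5] -> [200, 186, 53, -3]

[137, -52, -213]; [277, -38, -150, -367]; [200, 116, -339]; [200, 186, 53, -3]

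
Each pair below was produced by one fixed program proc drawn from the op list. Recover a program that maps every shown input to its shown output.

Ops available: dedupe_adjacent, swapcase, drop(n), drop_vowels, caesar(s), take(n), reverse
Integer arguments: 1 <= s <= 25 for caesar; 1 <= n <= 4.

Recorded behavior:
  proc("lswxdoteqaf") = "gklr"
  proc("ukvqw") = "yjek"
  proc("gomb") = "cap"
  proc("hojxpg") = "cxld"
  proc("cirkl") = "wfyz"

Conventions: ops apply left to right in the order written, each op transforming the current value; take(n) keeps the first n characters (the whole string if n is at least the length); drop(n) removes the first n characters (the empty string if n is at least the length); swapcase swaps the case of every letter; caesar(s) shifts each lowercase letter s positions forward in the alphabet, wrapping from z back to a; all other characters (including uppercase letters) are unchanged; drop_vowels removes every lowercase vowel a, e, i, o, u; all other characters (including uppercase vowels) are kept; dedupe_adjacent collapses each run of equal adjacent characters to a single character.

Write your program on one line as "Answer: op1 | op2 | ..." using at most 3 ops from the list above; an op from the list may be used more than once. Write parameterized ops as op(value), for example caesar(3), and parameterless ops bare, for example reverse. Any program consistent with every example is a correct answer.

caesar(14) | drop(1) | take(4)

Check, running the answer program on each example:
  "lswxdoteqaf" -> "zgklrchseot" -> "gklrchseot" -> "gklr"
  "ukvqw" -> "iyjek" -> "yjek" -> "yjek"
  "gomb" -> "ucap" -> "cap" -> "cap"
  "hojxpg" -> "vcxldu" -> "cxldu" -> "cxld"
  "cirkl" -> "qwfyz" -> "wfyz" -> "wfyz"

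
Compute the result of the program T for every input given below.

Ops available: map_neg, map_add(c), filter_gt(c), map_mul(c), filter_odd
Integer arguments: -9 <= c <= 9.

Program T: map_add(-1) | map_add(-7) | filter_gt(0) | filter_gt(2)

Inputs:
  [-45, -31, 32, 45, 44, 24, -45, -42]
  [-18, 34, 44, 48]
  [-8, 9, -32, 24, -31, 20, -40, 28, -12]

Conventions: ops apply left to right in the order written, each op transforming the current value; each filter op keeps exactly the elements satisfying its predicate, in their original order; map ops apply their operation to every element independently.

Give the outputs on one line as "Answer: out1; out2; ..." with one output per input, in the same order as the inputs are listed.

[24, 37, 36, 16]; [26, 36, 40]; [16, 12, 20]

Execution, op by op:
  [-45, -31, 32, 45, 44, 24, -45, -42] -> [-46, -32, 31, 44, 43, 23, -46, -43] -> [-53, -39, 24, 37, 36, 16, -53, -50] -> [24, 37, 36, 16] -> [24, 37, 36, 16]
  [-18, 34, 44, 48] -> [-19, 33, 43, 47] -> [-26, 26, 36, 40] -> [26, 36, 40] -> [26, 36, 40]
  [-8, 9, -32, 24, -31, 20, -40, 28, -12] -> [-9, 8, -33, 23, -32, 19, -41, 27, -13] -> [-16, 1, -40, 16, -39, 12, -48, 20, -20] -> [1, 16, 12, 20] -> [16, 12, 20]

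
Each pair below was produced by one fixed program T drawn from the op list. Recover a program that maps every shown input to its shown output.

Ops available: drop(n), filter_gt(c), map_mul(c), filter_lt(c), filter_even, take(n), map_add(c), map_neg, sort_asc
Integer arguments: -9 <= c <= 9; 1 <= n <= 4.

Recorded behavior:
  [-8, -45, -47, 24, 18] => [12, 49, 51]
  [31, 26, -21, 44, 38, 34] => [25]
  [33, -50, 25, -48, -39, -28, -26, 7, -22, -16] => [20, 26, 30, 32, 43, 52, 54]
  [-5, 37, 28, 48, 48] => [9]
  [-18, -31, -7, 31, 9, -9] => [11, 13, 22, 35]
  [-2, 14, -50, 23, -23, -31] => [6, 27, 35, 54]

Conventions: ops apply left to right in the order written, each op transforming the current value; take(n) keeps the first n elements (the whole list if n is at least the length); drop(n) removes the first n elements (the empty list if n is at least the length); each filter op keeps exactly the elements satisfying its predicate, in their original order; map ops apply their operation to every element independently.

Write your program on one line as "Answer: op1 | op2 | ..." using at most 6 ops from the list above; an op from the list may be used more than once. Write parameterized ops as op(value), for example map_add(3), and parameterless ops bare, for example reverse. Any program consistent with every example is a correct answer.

map_add(-4) | sort_asc | map_neg | sort_asc | filter_gt(-6) | filter_gt(0)

Check, running the answer program on each example:
  [-8, -45, -47, 24, 18] -> [-12, -49, -51, 20, 14] -> [-51, -49, -12, 14, 20] -> [51, 49, 12, -14, -20] -> [-20, -14, 12, 49, 51] -> [12, 49, 51] -> [12, 49, 51]
  [31, 26, -21, 44, 38, 34] -> [27, 22, -25, 40, 34, 30] -> [-25, 22, 27, 30, 34, 40] -> [25, -22, -27, -30, -34, -40] -> [-40, -34, -30, -27, -22, 25] -> [25] -> [25]
  [33, -50, 25, -48, -39, -28, -26, 7, -22, -16] -> [29, -54, 21, -52, -43, -32, -30, 3, -26, -20] -> [-54, -52, -43, -32, -30, -26, -20, 3, 21, 29] -> [54, 52, 43, 32, 30, 26, 20, -3, -21, -29] -> [-29, -21, -3, 20, 26, 30, 32, 43, 52, 54] -> [-3, 20, 26, 30, 32, 43, 52, 54] -> [20, 26, 30, 32, 43, 52, 54]
  [-5, 37, 28, 48, 48] -> [-9, 33, 24, 44, 44] -> [-9, 24, 33, 44, 44] -> [9, -24, -33, -44, -44] -> [-44, -44, -33, -24, 9] -> [9] -> [9]
  [-18, -31, -7, 31, 9, -9] -> [-22, -35, -11, 27, 5, -13] -> [-35, -22, -13, -11, 5, 27] -> [35, 22, 13, 11, -5, -27] -> [-27, -5, 11, 13, 22, 35] -> [-5, 11, 13, 22, 35] -> [11, 13, 22, 35]
  [-2, 14, -50, 23, -23, -31] -> [-6, 10, -54, 19, -27, -35] -> [-54, -35, -27, -6, 10, 19] -> [54, 35, 27, 6, -10, -19] -> [-19, -10, 6, 27, 35, 54] -> [6, 27, 35, 54] -> [6, 27, 35, 54]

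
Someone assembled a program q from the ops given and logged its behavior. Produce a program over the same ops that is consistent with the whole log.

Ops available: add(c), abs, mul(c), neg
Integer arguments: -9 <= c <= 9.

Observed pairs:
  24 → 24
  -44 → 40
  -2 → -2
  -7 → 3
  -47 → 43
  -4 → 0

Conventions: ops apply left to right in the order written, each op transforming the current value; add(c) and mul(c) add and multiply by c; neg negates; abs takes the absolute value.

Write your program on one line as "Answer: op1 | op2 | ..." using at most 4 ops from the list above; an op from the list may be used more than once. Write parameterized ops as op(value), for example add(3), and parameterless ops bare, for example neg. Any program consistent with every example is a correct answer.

neg | add(-2) | abs | add(-2)

Check, running the answer program on each example:
  24 -> -24 -> -26 -> 26 -> 24
  -44 -> 44 -> 42 -> 42 -> 40
  -2 -> 2 -> 0 -> 0 -> -2
  -7 -> 7 -> 5 -> 5 -> 3
  -47 -> 47 -> 45 -> 45 -> 43
  -4 -> 4 -> 2 -> 2 -> 0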